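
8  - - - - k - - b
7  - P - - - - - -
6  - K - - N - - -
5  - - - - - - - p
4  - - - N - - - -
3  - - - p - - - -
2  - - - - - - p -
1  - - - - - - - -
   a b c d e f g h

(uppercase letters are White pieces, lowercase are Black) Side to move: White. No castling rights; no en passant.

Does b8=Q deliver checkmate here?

no

After b8=Q: black king on e8; in check: yes, from the white queen on b8.
Black has 3 legal replies: Kf7, Ke7, Kd7.
In check but a legal move exists → not checkmate.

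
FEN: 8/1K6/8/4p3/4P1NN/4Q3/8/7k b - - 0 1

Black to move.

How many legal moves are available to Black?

0

Black to move; king on h1.
In check: no.
Legal moves: none.
Count: 0.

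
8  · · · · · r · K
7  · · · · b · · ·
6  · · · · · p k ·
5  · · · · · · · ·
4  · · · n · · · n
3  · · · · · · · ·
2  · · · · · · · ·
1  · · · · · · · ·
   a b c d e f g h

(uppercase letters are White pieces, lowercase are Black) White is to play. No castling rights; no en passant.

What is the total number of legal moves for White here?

White to move; king on h8.
In check: yes, from the black rook on f8.
Legal moves: none.
Count: 0.

0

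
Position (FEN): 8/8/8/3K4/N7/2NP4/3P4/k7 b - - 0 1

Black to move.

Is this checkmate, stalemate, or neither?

stalemate

Black to move; black king on a1.
In check: no.
King squares — b1: attacked by Nc3; a2: attacked by Nc3; b2: attacked by Na4.
Legal moves for Black: none.
Not in check and no legal moves → stalemate.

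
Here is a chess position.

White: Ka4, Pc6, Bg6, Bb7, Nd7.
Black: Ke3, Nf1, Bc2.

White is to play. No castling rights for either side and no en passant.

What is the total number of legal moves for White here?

White to move; king on a4.
In check: yes, from the black bishop on c2.
Legal moves: Kb5, Ka5, Kb4, Ka3, Bxc2.
Count: 5.

5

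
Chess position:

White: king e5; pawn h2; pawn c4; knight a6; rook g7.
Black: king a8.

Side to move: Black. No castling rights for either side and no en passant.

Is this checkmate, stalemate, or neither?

stalemate

Black to move; black king on a8.
In check: no.
King squares — a7: attacked by Rg7; b7: attacked by Rg7; b8: attacked by Na6.
Legal moves for Black: none.
Not in check and no legal moves → stalemate.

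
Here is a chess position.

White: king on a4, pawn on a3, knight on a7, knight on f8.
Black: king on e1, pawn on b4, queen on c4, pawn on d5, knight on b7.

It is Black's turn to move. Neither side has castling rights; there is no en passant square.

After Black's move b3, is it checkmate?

yes

After b3: white king on a4; in check: yes, from the black queen on c4.
King squares — a3: own pawn; b3: attacked by Qc4; b4: attacked by Qc4; a5: attacked by Nb7; b5: attacked by Qc4.
White has no legal moves → checkmate.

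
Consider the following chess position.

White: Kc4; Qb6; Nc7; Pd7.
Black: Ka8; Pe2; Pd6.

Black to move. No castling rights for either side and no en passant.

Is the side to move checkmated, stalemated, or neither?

checkmate

Black to move; black king on a8.
In check: yes, from the white knight on c7.
King squares — a7: attacked by Qb6; b7: attacked by Qb6; b8: attacked by Qb6.
Legal moves for Black: none.
In check with no legal moves → checkmate.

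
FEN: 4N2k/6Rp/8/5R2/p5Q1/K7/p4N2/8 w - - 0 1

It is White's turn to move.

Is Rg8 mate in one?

yes

After Rg8: black king on h8; in check: yes, from the white rook on g8.
King squares — g7: attacked by Qg4; h7: own pawn; g8: attacked by Qg4.
Black has no legal moves → checkmate.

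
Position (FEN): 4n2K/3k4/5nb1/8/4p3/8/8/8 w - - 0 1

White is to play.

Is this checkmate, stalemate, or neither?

White to move; white king on h8.
In check: no.
King squares — g7: attacked by Ne8; h7: attacked by Nf6; g8: attacked by Nf6.
Legal moves for White: none.
Not in check and no legal moves → stalemate.

stalemate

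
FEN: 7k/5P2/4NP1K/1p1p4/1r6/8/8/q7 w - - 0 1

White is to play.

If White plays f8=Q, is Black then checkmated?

yes

After f8=Q: black king on h8; in check: yes, from the white queen on f8.
King squares — g7: attacked by Ne6; h7: attacked by Kh6; g8: attacked by Qf8.
Black has no legal moves → checkmate.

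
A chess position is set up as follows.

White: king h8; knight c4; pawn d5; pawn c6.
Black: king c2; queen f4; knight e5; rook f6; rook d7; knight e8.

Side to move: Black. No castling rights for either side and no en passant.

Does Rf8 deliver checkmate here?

yes

After Rf8: white king on h8; in check: yes, from the black rook on f8.
King squares — g7: attacked by Rd7; h7: attacked by Rd7; g8: attacked by Rf8.
White has no legal moves → checkmate.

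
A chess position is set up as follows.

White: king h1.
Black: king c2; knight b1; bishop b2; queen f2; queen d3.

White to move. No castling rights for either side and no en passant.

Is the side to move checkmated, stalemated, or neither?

stalemate

White to move; white king on h1.
In check: no.
King squares — g1: attacked by Qf2; g2: attacked by Qf2; h2: attacked by Qf2.
Legal moves for White: none.
Not in check and no legal moves → stalemate.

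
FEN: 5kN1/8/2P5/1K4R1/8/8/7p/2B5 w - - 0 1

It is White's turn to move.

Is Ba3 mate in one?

After Ba3: black king on f8; in check: yes, from the white bishop on a3.
Black has 2 legal replies: Ke8, Kf7.
In check but a legal move exists → not checkmate.

no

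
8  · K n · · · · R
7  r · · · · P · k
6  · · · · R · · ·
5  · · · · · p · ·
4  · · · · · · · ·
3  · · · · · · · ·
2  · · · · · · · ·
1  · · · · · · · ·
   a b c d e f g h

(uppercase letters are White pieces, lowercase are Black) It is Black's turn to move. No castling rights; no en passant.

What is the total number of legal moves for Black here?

2

Black to move; king on h7.
In check: yes, from the white rook on h8.
Legal moves: Kxh8, Kg7.
Count: 2.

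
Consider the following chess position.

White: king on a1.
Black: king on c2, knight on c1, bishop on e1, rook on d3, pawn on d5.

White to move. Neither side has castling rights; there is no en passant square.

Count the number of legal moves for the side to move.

White to move; king on a1.
In check: no.
Legal moves: none.
Count: 0.

0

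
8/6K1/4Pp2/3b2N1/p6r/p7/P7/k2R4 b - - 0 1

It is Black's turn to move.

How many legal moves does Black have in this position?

Black to move; king on a1.
In check: yes, from the white rook on d1.
Legal moves: Kb2, Kxa2.
Count: 2.

2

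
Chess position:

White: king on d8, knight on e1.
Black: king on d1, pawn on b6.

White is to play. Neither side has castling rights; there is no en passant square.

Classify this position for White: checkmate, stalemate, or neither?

neither

White to move; white king on d8.
In check: no.
Legal moves for White: Ke8, Kc8, Ke7, Kd7, Kc7, Nf3, Nd3, Ng2, Nc2.
White has 9 legal moves and is not in check → neither.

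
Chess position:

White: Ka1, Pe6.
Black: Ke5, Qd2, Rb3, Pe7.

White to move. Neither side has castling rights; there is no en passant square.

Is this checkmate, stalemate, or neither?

stalemate

White to move; white king on a1.
In check: no.
King squares — b1: attacked by Rb3; a2: attacked by Qd2; b2: attacked by Qd2.
Legal moves for White: none.
Not in check and no legal moves → stalemate.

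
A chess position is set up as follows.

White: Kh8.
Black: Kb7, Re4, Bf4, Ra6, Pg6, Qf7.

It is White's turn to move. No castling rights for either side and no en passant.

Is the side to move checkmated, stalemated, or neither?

White to move; white king on h8.
In check: no.
King squares — g7: attacked by Qf7; h7: attacked by Qf7; g8: attacked by Qf7.
Legal moves for White: none.
Not in check and no legal moves → stalemate.

stalemate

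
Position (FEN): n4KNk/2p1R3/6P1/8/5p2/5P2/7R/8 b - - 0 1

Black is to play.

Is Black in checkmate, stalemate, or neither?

checkmate

Black to move; black king on h8.
In check: yes, from the white rook on h2.
King squares — g7: attacked by Re7; h7: attacked by Rh2; g8: attacked by Kf8.
Legal moves for Black: none.
In check with no legal moves → checkmate.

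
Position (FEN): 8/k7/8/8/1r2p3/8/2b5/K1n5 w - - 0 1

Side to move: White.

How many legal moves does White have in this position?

0

White to move; king on a1.
In check: no.
Legal moves: none.
Count: 0.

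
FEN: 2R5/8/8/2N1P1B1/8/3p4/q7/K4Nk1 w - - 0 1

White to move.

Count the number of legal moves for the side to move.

White to move; king on a1.
In check: yes, from the black queen on a2.
Legal moves: Kxa2.
Count: 1.

1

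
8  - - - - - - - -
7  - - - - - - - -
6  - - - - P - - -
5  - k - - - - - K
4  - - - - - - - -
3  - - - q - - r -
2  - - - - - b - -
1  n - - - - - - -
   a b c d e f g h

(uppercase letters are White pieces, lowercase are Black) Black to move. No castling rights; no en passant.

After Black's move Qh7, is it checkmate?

After Qh7: white king on h5; in check: yes, from the black queen on h7.
King squares — g4: attacked by Rg3; h4: attacked by Qh7; g5: attacked by Rg3; g6: attacked by Rg3; h6: attacked by Qh7.
White has no legal moves → checkmate.

yes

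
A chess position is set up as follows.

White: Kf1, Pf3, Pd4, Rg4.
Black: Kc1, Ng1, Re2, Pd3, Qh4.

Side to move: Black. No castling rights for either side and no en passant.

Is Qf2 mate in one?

yes

After Qf2: white king on f1; in check: yes, from the black queen on f2.
King squares — e1: attacked by Re2; g1: attacked by Qf2; e2: attacked by Ng1; f2: attacked by Re2; g2: attacked by Qf2.
White has no legal moves → checkmate.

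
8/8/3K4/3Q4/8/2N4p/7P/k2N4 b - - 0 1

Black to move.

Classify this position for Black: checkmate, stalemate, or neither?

Black to move; black king on a1.
In check: no.
King squares — b1: attacked by Nc3; a2: attacked by Nc3; b2: attacked by Nd1.
Legal moves for Black: none.
Not in check and no legal moves → stalemate.

stalemate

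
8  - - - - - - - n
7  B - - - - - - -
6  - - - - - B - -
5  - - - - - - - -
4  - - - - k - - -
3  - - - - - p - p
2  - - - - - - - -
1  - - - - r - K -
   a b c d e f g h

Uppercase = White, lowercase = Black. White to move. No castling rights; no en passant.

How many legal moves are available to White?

2

White to move; king on g1.
In check: yes, from the black rook on e1.
Legal moves: Kh2, Kf2.
Count: 2.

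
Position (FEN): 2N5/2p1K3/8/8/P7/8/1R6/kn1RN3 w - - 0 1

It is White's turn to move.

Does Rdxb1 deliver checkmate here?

After Rdxb1: black king on a1; in check: yes, from the white rook on b1.
King squares — b1: attacked by Rb2; a2: attacked by Rb2; b2: attacked by Rb1.
Black has no legal moves → checkmate.

yes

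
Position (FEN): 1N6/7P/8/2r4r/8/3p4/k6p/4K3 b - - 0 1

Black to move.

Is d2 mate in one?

After d2: white king on e1; in check: yes, from the black pawn on d2.
White has 5 legal replies: Kf2, Ke2, Kxd2, Kf1, Kd1.
In check but a legal move exists → not checkmate.

no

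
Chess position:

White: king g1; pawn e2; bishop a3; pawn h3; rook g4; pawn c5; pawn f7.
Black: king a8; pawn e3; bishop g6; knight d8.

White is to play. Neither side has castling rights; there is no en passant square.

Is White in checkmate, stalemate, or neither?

White to move; white king on g1.
In check: no.
Legal moves for White include: Rxg6, Rg5, Rh4, Rf4, Re4, Rd4, Rc4, Rb4, Ra4+, Rg3, Rg2, Bb4, Bb2, Bc1, Kh2, Kg2, Kh1, Kf1, ... (list truncated; more exist).
White has legal moves and is not in check → neither.

neither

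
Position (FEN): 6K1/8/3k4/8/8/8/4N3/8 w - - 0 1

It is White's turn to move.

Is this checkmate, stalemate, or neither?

White to move; white king on g8.
In check: no.
Legal moves for White: Kh8, Kf8, Kh7, Kg7, Kf7, Nf4, Nd4, Ng3, Nc3, Ng1, Nc1.
White has 11 legal moves and is not in check → neither.

neither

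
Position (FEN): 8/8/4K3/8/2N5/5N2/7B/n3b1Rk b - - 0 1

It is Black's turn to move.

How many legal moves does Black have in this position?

Black to move; king on h1.
In check: yes, from the white rook on g1.
Legal moves: none.
Count: 0.

0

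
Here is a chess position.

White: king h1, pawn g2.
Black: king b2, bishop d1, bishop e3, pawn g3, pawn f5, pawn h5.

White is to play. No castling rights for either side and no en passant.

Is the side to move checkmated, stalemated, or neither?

White to move; white king on h1.
In check: no.
King squares — g1: attacked by Be3; g2: own pawn; h2: attacked by Pg3.
Legal moves for White: none.
Not in check and no legal moves → stalemate.

stalemate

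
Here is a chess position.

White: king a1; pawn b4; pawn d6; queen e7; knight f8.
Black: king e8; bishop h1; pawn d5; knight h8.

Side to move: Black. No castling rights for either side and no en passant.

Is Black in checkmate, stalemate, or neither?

checkmate

Black to move; black king on e8.
In check: yes, from the white queen on e7.
King squares — d7: attacked by Qe7; e7: attacked by Pd6; f7: attacked by Qe7; d8: attacked by Qe7; f8: attacked by Qe7.
Legal moves for Black: none.
In check with no legal moves → checkmate.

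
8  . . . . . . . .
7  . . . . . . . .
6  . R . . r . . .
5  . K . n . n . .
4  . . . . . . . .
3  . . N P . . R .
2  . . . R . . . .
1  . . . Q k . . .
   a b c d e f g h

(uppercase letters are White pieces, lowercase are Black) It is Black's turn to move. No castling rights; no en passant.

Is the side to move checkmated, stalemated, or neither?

Black to move; black king on e1.
In check: yes, from the white queen on d1.
King squares — d1: attacked by Rd2; f1: attacked by Qd1; d2: attacked by Qd1; e2: attacked by Qd1; f2: attacked by Rd2.
Legal moves for Black: none.
In check with no legal moves → checkmate.

checkmate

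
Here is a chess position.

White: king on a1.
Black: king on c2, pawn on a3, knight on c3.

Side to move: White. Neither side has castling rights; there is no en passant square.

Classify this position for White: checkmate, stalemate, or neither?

White to move; white king on a1.
In check: no.
King squares — b1: attacked by Kc2; a2: attacked by Nc3; b2: attacked by Kc2.
Legal moves for White: none.
Not in check and no legal moves → stalemate.

stalemate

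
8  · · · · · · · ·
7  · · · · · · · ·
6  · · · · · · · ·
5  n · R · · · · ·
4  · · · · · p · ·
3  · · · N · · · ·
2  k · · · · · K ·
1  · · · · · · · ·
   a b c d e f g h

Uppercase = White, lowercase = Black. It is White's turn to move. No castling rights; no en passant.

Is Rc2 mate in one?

After Rc2: black king on a2; in check: yes, from the white rook on c2.
Black has 4 legal replies: Kb3, Ka3, Kb1, Ka1.
In check but a legal move exists → not checkmate.

no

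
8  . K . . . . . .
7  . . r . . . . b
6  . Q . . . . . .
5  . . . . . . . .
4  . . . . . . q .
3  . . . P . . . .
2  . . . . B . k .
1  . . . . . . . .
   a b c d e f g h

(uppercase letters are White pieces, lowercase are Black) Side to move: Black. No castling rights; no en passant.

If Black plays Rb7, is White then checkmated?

no

After Rb7: white king on b8; in check: yes, from the black rook on b7.
White has 3 legal replies: Ka8, Kxb7, Qxb7+.
In check but a legal move exists → not checkmate.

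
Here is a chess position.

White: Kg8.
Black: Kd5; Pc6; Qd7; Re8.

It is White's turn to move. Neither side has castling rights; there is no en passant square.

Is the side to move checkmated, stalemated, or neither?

checkmate

White to move; white king on g8.
In check: yes, from the black rook on e8.
King squares — f7: attacked by Qd7; g7: attacked by Qd7; h7: attacked by Qd7; f8: attacked by Re8; h8: attacked by Re8.
Legal moves for White: none.
In check with no legal moves → checkmate.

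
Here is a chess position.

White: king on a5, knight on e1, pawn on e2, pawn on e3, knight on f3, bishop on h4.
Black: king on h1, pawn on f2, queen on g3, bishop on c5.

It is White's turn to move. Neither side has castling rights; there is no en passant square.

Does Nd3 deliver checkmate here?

no

After Nd3: black king on h1; in check: no.
Black is not in check, so this cannot be checkmate.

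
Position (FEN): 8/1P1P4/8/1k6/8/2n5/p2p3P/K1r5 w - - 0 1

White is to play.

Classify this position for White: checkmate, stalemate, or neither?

White to move; white king on a1.
In check: yes, from the black rook on c1.
Legal moves for White: Kb2.
White is in check but has 1 legal move → neither.

neither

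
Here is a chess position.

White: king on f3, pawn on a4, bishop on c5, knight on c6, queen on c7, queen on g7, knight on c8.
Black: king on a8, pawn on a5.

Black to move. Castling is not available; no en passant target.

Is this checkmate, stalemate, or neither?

Black to move; black king on a8.
In check: no.
King squares — a7: attacked by Bc5; b7: attacked by Qc7; b8: attacked by Nc6.
Legal moves for Black: none.
Not in check and no legal moves → stalemate.

stalemate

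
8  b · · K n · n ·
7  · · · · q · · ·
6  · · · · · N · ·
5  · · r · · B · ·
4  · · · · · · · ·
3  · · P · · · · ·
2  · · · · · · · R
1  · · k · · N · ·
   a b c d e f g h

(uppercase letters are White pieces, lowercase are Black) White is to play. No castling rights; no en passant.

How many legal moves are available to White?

0

White to move; king on d8.
In check: yes, from the black queen on e7.
Legal moves: none.
Count: 0.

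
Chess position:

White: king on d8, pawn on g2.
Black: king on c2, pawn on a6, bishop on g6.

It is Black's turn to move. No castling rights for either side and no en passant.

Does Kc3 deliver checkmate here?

no

After Kc3: white king on d8; in check: no.
White is not in check, so this cannot be checkmate.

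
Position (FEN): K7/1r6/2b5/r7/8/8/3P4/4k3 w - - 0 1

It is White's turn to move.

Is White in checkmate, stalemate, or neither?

checkmate

White to move; white king on a8.
In check: yes, from the black rook on a5.
King squares — a7: attacked by Ra5; b7: attacked by Bc6; b8: attacked by Rb7.
Legal moves for White: none.
In check with no legal moves → checkmate.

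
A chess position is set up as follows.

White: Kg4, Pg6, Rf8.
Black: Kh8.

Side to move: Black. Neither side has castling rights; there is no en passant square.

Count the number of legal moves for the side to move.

1

Black to move; king on h8.
In check: yes, from the white rook on f8.
Legal moves: Kg7.
Count: 1.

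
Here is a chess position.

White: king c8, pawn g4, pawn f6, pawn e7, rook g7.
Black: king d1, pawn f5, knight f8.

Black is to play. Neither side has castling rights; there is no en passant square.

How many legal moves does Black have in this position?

11

Black to move; king on d1.
In check: no.
Legal moves: Nh7, Nd7, Ng6, Ne6, Ke2, Kd2, Kc2, Ke1, Kc1, fxg4, f4.
Count: 11.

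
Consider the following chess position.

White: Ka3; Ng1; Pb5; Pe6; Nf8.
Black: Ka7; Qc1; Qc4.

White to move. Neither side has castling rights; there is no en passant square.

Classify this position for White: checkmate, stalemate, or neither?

checkmate

White to move; white king on a3.
In check: yes, from the black queen on c1.
King squares — a2: attacked by Qc4; b2: attacked by Qc1; b3: attacked by Qc4; a4: attacked by Qc4; b4: attacked by Qc4.
Legal moves for White: none.
In check with no legal moves → checkmate.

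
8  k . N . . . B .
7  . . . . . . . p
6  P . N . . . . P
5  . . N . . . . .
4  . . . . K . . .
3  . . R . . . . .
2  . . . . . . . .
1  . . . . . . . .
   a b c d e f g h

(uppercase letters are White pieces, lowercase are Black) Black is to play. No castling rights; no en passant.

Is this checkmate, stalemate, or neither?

stalemate

Black to move; black king on a8.
In check: no.
King squares — a7: attacked by Nc6; b7: attacked by Nc5; b8: attacked by Nc6.
Legal moves for Black: none.
Not in check and no legal moves → stalemate.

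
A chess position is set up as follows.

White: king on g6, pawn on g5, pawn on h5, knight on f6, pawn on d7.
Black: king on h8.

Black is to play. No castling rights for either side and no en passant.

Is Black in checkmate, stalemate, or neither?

stalemate

Black to move; black king on h8.
In check: no.
King squares — g7: attacked by Kg6; h7: attacked by Nf6; g8: attacked by Nf6.
Legal moves for Black: none.
Not in check and no legal moves → stalemate.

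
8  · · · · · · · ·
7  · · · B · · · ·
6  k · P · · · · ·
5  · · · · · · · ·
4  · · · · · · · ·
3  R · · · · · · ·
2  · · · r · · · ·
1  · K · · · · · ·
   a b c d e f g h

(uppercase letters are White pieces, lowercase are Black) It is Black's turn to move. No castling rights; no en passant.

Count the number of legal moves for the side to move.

2

Black to move; king on a6.
In check: yes, from the white rook on a3.
Legal moves: Kb6, Kb5.
Count: 2.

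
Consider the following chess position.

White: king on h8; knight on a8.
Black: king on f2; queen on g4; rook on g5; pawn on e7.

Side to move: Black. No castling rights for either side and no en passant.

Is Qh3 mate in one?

After Qh3: white king on h8; in check: yes, from the black queen on h3.
King squares — g7: attacked by Rg5; h7: attacked by Qh3; g8: attacked by Rg5.
White has no legal moves → checkmate.

yes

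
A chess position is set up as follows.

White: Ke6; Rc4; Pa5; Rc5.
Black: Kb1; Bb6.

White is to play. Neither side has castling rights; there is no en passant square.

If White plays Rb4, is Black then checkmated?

no

After Rb4: black king on b1; in check: yes, from the white rook on b4.
Black has 2 legal replies: Ka2, Ka1.
In check but a legal move exists → not checkmate.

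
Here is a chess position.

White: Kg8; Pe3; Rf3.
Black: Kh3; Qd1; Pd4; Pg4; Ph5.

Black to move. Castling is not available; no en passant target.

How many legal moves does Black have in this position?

6

Black to move; king on h3.
In check: yes, from the white rook on f3.
Legal moves: Kh4, Kh2, Kg2, Qxf3, gxf3, g3.
Count: 6.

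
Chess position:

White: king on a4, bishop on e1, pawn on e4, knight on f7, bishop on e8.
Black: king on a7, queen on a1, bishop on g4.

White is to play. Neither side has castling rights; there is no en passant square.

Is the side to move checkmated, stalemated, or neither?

White to move; white king on a4.
In check: yes, from the black queen on a1.
King squares — a3: attacked by Qa1; b3: available; b4: available; a5: attacked by Qa1; b5: available.
Legal moves for White: Kb5, Kb4, Kb3.
White is in check but has 3 legal moves → neither.

neither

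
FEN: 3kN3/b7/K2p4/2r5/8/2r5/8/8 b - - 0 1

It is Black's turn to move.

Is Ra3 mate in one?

no

After Ra3: white king on a6; in check: yes, from the black rook on a3.
White has 1 legal reply: Kb7.
In check but a legal move exists → not checkmate.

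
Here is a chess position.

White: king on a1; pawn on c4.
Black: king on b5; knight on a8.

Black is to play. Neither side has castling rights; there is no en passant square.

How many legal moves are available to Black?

8

Black to move; king on b5.
In check: yes, from the white pawn on c4.
Legal moves: Kc6, Kb6, Ka6, Kc5, Ka5, Kxc4, Kb4, Ka4.
Count: 8.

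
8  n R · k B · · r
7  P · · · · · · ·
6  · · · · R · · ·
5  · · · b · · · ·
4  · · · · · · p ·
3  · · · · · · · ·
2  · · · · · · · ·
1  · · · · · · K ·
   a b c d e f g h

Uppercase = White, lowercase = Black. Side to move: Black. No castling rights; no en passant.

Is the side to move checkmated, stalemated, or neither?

neither

Black to move; black king on d8.
In check: yes, from the white rook on b8.
King squares — c7: available; d7: attacked by Be8; e7: attacked by Re6; c8: attacked by Rb8; e8: attacked by Re6.
Legal moves for Black: Kc7.
Black is in check but has 1 legal move → neither.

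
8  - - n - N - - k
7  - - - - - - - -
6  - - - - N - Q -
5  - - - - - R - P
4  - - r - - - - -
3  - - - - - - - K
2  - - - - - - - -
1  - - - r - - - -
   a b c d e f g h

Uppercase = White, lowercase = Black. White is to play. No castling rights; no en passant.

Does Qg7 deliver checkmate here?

After Qg7: black king on h8; in check: yes, from the white queen on g7.
King squares — g7: attacked by Ne6; h7: attacked by Qg7; g8: attacked by Qg7.
Black has no legal moves → checkmate.

yes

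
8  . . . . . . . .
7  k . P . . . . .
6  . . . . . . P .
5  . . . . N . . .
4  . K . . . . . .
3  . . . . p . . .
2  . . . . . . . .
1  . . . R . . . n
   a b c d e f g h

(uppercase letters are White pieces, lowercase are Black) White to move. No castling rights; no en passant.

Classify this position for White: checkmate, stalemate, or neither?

White to move; white king on b4.
In check: no.
Legal moves for White include: Nf7, Nd7, Nc6+, Ng4, Nc4, Nf3, Nd3, Kc5, Kb5, Ka5, Kc4, Ka4, Kc3, Kb3, Ka3, Rd8, Rd7, Rd6, ... (list truncated; more exist).
White has legal moves and is not in check → neither.

neither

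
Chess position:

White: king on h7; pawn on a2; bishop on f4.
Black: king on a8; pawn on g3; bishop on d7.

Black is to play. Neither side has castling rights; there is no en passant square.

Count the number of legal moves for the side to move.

Black to move; king on a8.
In check: no.
Legal moves: Kb7, Ka7, Be8, Bc8, Be6, Bc6, Bf5+, Bb5, Bg4, Ba4, Bh3, g2.
Count: 12.

12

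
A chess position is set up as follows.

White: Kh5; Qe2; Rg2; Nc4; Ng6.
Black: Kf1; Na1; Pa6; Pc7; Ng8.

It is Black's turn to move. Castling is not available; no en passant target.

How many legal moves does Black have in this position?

Black to move; king on f1.
In check: yes, from the white queen on e2.
Legal moves: none.
Count: 0.

0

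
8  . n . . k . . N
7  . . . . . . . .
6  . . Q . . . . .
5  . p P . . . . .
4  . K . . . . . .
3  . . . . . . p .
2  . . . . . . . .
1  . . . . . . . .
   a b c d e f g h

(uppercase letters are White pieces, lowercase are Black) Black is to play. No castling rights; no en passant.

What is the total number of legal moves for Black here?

5

Black to move; king on e8.
In check: yes, from the white queen on c6.
Legal moves: Kf8, Kd8, Ke7, Nd7, Nxc6+.
Count: 5.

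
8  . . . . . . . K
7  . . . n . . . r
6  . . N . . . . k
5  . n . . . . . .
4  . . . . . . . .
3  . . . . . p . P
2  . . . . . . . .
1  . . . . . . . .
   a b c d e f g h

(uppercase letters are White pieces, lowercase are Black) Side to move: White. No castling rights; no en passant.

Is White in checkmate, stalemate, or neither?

White to move; white king on h8.
In check: yes, from the black rook on h7.
King squares — g7: attacked by Kh6; h7: attacked by Kh6; g8: available.
Legal moves for White: Kg8.
White is in check but has 1 legal move → neither.

neither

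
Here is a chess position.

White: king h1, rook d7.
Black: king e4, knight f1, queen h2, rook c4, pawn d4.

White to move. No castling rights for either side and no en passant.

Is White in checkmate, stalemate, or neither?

checkmate

White to move; white king on h1.
In check: yes, from the black queen on h2.
King squares — g1: attacked by Qh2; g2: attacked by Qh2; h2: attacked by Nf1.
Legal moves for White: none.
In check with no legal moves → checkmate.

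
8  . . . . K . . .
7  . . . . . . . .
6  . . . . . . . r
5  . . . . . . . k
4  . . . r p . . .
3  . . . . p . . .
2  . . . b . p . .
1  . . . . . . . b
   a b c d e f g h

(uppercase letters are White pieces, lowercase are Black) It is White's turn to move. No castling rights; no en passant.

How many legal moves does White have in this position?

3

White to move; king on e8.
In check: no.
Legal moves: Kf8, Kf7, Ke7.
Count: 3.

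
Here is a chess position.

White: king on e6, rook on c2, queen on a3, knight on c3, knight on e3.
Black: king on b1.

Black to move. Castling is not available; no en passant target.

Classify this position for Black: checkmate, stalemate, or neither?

checkmate

Black to move; black king on b1.
In check: yes, from the white knight on c3.
King squares — a1: attacked by Qa3; c1: attacked by Rc2; a2: attacked by Rc2; b2: attacked by Rc2; c2: attacked by Ne3.
Legal moves for Black: none.
In check with no legal moves → checkmate.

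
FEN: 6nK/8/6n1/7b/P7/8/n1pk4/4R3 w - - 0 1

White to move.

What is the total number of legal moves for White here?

White to move; king on h8.
In check: yes, from the black knight on g6.
Legal moves: Kxg8, Kh7, Kg7.
Count: 3.

3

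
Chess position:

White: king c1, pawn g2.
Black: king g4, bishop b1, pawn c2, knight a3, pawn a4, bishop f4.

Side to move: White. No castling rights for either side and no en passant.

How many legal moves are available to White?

White to move; king on c1.
In check: yes, from the black bishop on f4.
Legal moves: Kb2.
Count: 1.

1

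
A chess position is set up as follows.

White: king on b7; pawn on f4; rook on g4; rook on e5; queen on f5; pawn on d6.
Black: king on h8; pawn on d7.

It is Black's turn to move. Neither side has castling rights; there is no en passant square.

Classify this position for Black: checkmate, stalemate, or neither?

Black to move; black king on h8.
In check: no.
King squares — g7: attacked by Rg4; h7: attacked by Qf5; g8: attacked by Rg4.
Legal moves for Black: none.
Not in check and no legal moves → stalemate.

stalemate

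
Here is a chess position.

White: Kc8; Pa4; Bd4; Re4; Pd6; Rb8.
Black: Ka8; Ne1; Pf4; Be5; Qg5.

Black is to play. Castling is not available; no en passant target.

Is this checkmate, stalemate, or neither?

checkmate

Black to move; black king on a8.
In check: yes, from the white rook on b8.
King squares — a7: attacked by Bd4; b7: attacked by Rb8; b8: attacked by Kc8.
Legal moves for Black: none.
In check with no legal moves → checkmate.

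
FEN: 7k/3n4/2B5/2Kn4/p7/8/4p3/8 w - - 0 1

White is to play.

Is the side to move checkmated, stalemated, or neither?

White to move; white king on c5.
In check: yes, from the black knight on d7.
Legal moves for White: Kd6, Kxd5, Kb5, Kd4, Kc4, Bxd7.
White is in check but has 6 legal moves → neither.

neither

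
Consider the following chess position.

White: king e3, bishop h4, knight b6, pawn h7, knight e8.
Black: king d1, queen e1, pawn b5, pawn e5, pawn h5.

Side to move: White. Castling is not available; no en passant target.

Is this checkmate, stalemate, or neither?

neither

White to move; white king on e3.
In check: yes, from the black queen on e1.
Legal moves for White: Kf3, Kd3, Bxe1.
White is in check but has 3 legal moves → neither.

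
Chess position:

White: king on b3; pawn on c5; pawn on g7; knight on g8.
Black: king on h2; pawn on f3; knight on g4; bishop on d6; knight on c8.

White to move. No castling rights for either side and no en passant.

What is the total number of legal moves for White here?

White to move; king on b3.
In check: no.
Legal moves: Ne7, Nh6, Nf6, Kc4, Kb4, Ka4, Kc3, Ka3, Kc2, Kb2, Ka2, cxd6, c6.
Count: 13.

13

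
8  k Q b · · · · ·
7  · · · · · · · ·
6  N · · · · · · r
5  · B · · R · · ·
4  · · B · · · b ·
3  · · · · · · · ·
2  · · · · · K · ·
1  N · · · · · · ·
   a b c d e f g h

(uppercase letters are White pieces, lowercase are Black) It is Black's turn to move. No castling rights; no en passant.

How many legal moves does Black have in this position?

Black to move; king on a8.
In check: yes, from the white queen on b8.
Legal moves: none.
Count: 0.

0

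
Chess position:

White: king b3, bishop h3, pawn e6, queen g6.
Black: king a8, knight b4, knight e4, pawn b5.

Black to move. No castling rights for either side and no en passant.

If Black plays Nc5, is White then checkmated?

no

After Nc5: white king on b3; in check: yes, from the black knight on c5.
White has 4 legal replies: Kxb4, Kc3, Ka3, Kb2.
In check but a legal move exists → not checkmate.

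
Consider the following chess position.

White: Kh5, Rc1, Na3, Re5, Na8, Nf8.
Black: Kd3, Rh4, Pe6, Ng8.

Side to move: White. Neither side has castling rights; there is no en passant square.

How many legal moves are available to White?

3

White to move; king on h5.
In check: yes, from the black rook on h4.
Legal moves: Kg6, Kg5, Kxh4.
Count: 3.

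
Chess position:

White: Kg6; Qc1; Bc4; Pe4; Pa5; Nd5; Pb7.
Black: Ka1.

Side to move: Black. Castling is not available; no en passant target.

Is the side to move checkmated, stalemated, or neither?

Black to move; black king on a1.
In check: yes, from the white queen on c1.
King squares — b1: attacked by Qc1; a2: attacked by Bc4; b2: attacked by Qc1.
Legal moves for Black: none.
In check with no legal moves → checkmate.

checkmate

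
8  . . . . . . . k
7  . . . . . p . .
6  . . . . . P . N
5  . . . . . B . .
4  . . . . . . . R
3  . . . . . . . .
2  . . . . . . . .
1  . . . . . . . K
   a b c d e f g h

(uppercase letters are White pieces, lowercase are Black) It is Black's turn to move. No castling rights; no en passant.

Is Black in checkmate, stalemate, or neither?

stalemate

Black to move; black king on h8.
In check: no.
King squares — g7: attacked by Pf6; h7: attacked by Bf5; g8: attacked by Nh6.
Legal moves for Black: none.
Not in check and no legal moves → stalemate.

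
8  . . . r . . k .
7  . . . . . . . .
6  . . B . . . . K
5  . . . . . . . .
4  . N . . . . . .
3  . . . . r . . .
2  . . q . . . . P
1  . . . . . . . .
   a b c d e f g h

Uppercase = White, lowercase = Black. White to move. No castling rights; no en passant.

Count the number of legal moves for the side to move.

White to move; king on h6.
In check: no.
Legal moves: Kh5, Kg5, Be8, Ba8, Bd7, Bb7, Bd5+, Bb5, Be4, Ba4, Bf3, Bg2, Bh1, Na6, Nd5, Nd3, Nxc2, Na2, h3, h4.
Count: 20.

20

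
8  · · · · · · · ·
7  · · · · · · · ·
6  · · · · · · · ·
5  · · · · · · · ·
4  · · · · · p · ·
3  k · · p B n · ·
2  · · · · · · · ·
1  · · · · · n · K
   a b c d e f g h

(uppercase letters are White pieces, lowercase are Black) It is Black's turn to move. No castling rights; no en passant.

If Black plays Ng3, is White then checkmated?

After Ng3: white king on h1; in check: yes, from the black knight on g3.
White has 1 legal reply: Kg2.
In check but a legal move exists → not checkmate.

no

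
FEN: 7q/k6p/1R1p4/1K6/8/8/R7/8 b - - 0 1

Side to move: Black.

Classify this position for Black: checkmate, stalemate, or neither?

checkmate

Black to move; black king on a7.
In check: yes, from the white rook on a2.
King squares — a6: attacked by Ra2; b6: attacked by Kb5; b7: attacked by Rb6; a8: attacked by Ra2; b8: attacked by Rb6.
Legal moves for Black: none.
In check with no legal moves → checkmate.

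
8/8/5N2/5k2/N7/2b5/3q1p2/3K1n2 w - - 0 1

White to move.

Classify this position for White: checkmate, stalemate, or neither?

checkmate

White to move; white king on d1.
In check: yes, from the black queen on d2.
King squares — c1: attacked by Qd2; e1: attacked by Qd2; c2: attacked by Qd2; d2: attacked by Nf1; e2: attacked by Qd2.
Legal moves for White: none.
In check with no legal moves → checkmate.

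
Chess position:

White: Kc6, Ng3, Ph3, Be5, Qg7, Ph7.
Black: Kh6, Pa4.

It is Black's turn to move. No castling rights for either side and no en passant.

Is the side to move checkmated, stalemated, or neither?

Black to move; black king on h6.
In check: yes, from the white queen on g7.
King squares — g5: attacked by Qg7; h5: attacked by Ng3; g6: attacked by Qg7; g7: attacked by Be5; h7: attacked by Qg7.
Legal moves for Black: none.
In check with no legal moves → checkmate.

checkmate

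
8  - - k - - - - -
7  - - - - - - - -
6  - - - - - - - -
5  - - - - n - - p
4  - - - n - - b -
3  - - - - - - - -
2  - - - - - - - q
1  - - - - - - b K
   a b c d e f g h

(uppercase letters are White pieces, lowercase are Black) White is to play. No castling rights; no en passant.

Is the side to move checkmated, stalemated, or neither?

checkmate

White to move; white king on h1.
In check: yes, from the black queen on h2.
King squares — g1: attacked by Qh2; g2: attacked by Qh2; h2: attacked by Bg1.
Legal moves for White: none.
In check with no legal moves → checkmate.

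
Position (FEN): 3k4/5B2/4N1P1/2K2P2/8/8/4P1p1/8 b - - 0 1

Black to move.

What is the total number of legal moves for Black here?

3

Black to move; king on d8.
In check: yes, from the white knight on e6.
Legal moves: Kc8, Ke7, Kd7.
Count: 3.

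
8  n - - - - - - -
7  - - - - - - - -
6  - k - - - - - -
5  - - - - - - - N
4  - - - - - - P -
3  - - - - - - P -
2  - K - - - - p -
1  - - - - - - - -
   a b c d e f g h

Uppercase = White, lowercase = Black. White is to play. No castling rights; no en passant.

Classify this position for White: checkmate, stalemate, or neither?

White to move; white king on b2.
In check: no.
Legal moves for White: Ng7, Nf6, Nf4, Kc3, Kb3, Ka3, Kc2, Ka2, Kc1, Kb1, Ka1, g5.
White has 12 legal moves and is not in check → neither.

neither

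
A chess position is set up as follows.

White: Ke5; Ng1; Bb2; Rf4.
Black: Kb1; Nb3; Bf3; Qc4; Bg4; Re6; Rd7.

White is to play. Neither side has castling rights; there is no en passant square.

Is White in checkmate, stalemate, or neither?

White to move; white king on e5.
In check: yes, from the black rook on e6.
King squares — d4: attacked by Nb3; e4: attacked by Bf3; f4: own rook; d5: attacked by Bf3; f5: attacked by Bg4; d6: attacked by Re6; e6: attacked by Qc4; f6: attacked by Re6.
Legal moves for White: none.
In check with no legal moves → checkmate.

checkmate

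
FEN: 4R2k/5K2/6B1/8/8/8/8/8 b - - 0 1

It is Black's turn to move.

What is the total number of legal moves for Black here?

Black to move; king on h8.
In check: yes, from the white rook on e8.
Legal moves: none.
Count: 0.

0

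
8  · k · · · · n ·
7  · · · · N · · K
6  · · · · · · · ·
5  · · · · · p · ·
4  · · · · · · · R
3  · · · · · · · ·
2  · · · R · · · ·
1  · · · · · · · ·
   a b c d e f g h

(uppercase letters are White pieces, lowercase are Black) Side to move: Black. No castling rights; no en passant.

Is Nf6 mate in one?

no

After Nf6: white king on h7; in check: yes, from the black knight on f6.
White has 4 legal replies: Kh8, Kg7, Kh6, Kg6.
In check but a legal move exists → not checkmate.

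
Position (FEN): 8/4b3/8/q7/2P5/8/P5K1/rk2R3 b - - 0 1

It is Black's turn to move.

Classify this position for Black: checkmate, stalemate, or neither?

neither

Black to move; black king on b1.
In check: yes, from the white rook on e1.
King squares — a1: own rook; c1: attacked by Re1; a2: available; b2: available; c2: available.
Legal moves for Black: Kc2, Kb2, Kxa2, Qxe1.
Black is in check but has 4 legal moves → neither.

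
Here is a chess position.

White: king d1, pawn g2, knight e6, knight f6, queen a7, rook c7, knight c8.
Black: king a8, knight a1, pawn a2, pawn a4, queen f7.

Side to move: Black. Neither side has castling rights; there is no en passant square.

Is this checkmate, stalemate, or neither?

Black to move; black king on a8.
In check: yes, from the white queen on a7.
King squares — a7: attacked by Rc7; b7: attacked by Qa7; b8: attacked by Qa7.
Legal moves for Black: none.
In check with no legal moves → checkmate.

checkmate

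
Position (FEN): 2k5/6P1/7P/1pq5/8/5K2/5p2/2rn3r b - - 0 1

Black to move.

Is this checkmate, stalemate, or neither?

Black to move; black king on c8.
In check: no.
Legal moves for Black include: Kd8, Kb8, Kd7, Kc7, Kb7, Qf8+, Qe7, Qc7, Qa7, Qd6, Qc6+, Qb6, Qh5+, Qg5, Qf5+, Qe5, Qd5+, Qd4, ... (list truncated; more exist).
Black has legal moves and is not in check → neither.

neither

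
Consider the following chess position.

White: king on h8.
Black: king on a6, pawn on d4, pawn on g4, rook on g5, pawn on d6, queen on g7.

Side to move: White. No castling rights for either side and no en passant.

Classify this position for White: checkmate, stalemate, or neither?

checkmate

White to move; white king on h8.
In check: yes, from the black queen on g7.
King squares — g7: attacked by Rg5; h7: attacked by Qg7; g8: attacked by Qg7.
Legal moves for White: none.
In check with no legal moves → checkmate.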